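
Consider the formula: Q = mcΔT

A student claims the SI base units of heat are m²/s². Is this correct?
Units of each symbol in Q = mcΔT:
  m (mass): kg
  c (specific heat capacity, in J/(kg·K)): m²/(s²·K)
  ΔT (temperature change): K

Multiplying the contributions: [kg] · [m²/(s²·K)] · [K]
Adding exponents of each base unit: kg: 1, m: 2, s: -2
SI base units of heat: kg·m²/s²

The claimed units m²/s² (exponents m: 2, s: -2) do not match the derived units kg·m²/s² (exponents kg: 1, m: 2, s: -2), so the claim is incorrect.

Answer: No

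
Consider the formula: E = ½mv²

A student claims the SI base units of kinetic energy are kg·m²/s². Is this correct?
Units of each symbol in E = ½mv²:
  m (mass): kg
  v (speed): m/s  → to the power 2, contributes m²/s²
  The factor ½ is dimensionless.

Multiplying the contributions: [kg] · [m²/s²]
Adding exponents of each base unit: kg: 1, m: 2, s: -2
SI base units of kinetic energy: kg·m²/s²

The claimed units kg·m²/s² match the derived units, so the claim is correct.

Answer: Yes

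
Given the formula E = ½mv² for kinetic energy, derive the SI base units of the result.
Units of each symbol in E = ½mv²:
  m (mass): kg
  v (speed): m/s  → to the power 2, contributes m²/s²
  The factor ½ is dimensionless.

Multiplying the contributions: [kg] · [m²/s²]
Adding exponents of each base unit: kg: 1, m: 2, s: -2
SI base units of kinetic energy: kg·m²/s²

Answer: kg·m²/s²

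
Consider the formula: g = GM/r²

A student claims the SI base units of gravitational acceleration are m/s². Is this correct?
Units of each symbol in g = GM/r²:
  G (gravitational constant): m³/(kg·s²)
  M (mass): kg
  r (distance): m  → to the power 2 in the denominator, contributes 1/m²

Multiplying the contributions: [m³/(kg·s²)] · [kg] · [1/m²]
Adding exponents of each base unit: m: 1, s: -2
SI base units of gravitational acceleration: m/s²

The claimed units m/s² match the derived units, so the claim is correct.

Answer: Yes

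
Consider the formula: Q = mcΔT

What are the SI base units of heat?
Units of each symbol in Q = mcΔT:
  m (mass): kg
  c (specific heat capacity, in J/(kg·K)): m²/(s²·K)
  ΔT (temperature change): K

Multiplying the contributions: [kg] · [m²/(s²·K)] · [K]
Adding exponents of each base unit: kg: 1, m: 2, s: -2
SI base units of heat: kg·m²/s²

Answer: kg·m²/s²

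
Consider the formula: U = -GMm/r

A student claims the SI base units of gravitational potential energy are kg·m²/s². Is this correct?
Units of each symbol in U = -GMm/r:
  G (gravitational constant): m³/(kg·s²)
  M (mass): kg
  m (mass): kg
  r (distance): m  → in the denominator, contributes 1/m
  The minus sign does not affect the units.

Multiplying the contributions: [m³/(kg·s²)] · [kg] · [kg] · [1/m]
Adding exponents of each base unit: kg: 1, m: 2, s: -2
SI base units of gravitational potential energy: kg·m²/s²

The claimed units kg·m²/s² match the derived units, so the claim is correct.

Answer: Yes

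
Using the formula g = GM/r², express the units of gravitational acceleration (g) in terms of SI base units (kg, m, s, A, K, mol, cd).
Units of each symbol in g = GM/r²:
  G (gravitational constant): m³/(kg·s²)
  M (mass): kg
  r (distance): m  → to the power 2 in the denominator, contributes 1/m²

Multiplying the contributions: [m³/(kg·s²)] · [kg] · [1/m²]
Adding exponents of each base unit: m: 1, s: -2
SI base units of gravitational acceleration: m/s²

Answer: m/s²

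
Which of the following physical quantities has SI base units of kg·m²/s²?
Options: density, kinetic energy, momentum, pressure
Checking the SI base units of each option:
  density (ρ = m/V): kg/m³  ✗
  kinetic energy (E = ½mv²): kg·m²/s²  ✓ matches
  momentum (p = mv): kg·m/s  ✗
  pressure (P = F/A): kg/(m·s²)  ✗

Only kinetic energy has units kg·m²/s².

Answer: kinetic energy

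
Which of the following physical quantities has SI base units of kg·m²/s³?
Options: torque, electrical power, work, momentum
Checking the SI base units of each option:
  torque (τ = Fr): kg·m²/s²  ✗
  electrical power (P = IV): kg·m²/s³  ✓ matches
  work (W = Fd): kg·m²/s²  ✗
  momentum (p = mv): kg·m/s  ✗

Only electrical power has units kg·m²/s³.

Answer: electrical power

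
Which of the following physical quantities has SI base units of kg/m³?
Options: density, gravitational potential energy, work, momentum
Checking the SI base units of each option:
  density (ρ = m/V): kg/m³  ✓ matches
  gravitational potential energy (U = -GMm/r): kg·m²/s²  ✗
  work (W = Fd): kg·m²/s²  ✗
  momentum (p = mv): kg·m/s  ✗

Only density has units kg/m³.

Answer: density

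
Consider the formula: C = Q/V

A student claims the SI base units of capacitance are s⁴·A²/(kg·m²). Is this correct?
Units of each symbol in C = Q/V:
  Q (charge, in coulombs): s·A
  V (voltage, in volts): kg·m²/(s³·A)  → in the denominator, contributes s³·A/(kg·m²)

Multiplying the contributions: [s·A] · [s³·A/(kg·m²)]
Adding exponents of each base unit: kg: -1, m: -2, s: 4, A: 2
SI base units of capacitance: s⁴·A²/(kg·m²)

The claimed units s⁴·A²/(kg·m²) match the derived units, so the claim is correct.

Answer: Yes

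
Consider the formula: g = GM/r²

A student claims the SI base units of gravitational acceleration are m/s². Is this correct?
Units of each symbol in g = GM/r²:
  G (gravitational constant): m³/(kg·s²)
  M (mass): kg
  r (distance): m  → to the power 2 in the denominator, contributes 1/m²

Multiplying the contributions: [m³/(kg·s²)] · [kg] · [1/m²]
Adding exponents of each base unit: m: 1, s: -2
SI base units of gravitational acceleration: m/s²

The claimed units m/s² match the derived units, so the claim is correct.

Answer: Yes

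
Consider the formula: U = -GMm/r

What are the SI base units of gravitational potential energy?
Units of each symbol in U = -GMm/r:
  G (gravitational constant): m³/(kg·s²)
  M (mass): kg
  m (mass): kg
  r (distance): m  → in the denominator, contributes 1/m
  The minus sign does not affect the units.

Multiplying the contributions: [m³/(kg·s²)] · [kg] · [kg] · [1/m]
Adding exponents of each base unit: kg: 1, m: 2, s: -2
SI base units of gravitational potential energy: kg·m²/s²

Answer: kg·m²/s²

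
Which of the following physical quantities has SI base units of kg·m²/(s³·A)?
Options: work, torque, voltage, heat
Checking the SI base units of each option:
  work (W = Fd): kg·m²/s²  ✗
  torque (τ = Fr): kg·m²/s²  ✗
  voltage (V = IR): kg·m²/(s³·A)  ✓ matches
  heat (Q = mcΔT): kg·m²/s²  ✗

Only voltage has units kg·m²/(s³·A).

Answer: voltage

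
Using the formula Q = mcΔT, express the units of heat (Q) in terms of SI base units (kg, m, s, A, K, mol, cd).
Units of each symbol in Q = mcΔT:
  m (mass): kg
  c (specific heat capacity, in J/(kg·K)): m²/(s²·K)
  ΔT (temperature change): K

Multiplying the contributions: [kg] · [m²/(s²·K)] · [K]
Adding exponents of each base unit: kg: 1, m: 2, s: -2
SI base units of heat: kg·m²/s²

Answer: kg·m²/s²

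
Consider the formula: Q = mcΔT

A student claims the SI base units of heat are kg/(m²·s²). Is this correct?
Units of each symbol in Q = mcΔT:
  m (mass): kg
  c (specific heat capacity, in J/(kg·K)): m²/(s²·K)
  ΔT (temperature change): K

Multiplying the contributions: [kg] · [m²/(s²·K)] · [K]
Adding exponents of each base unit: kg: 1, m: 2, s: -2
SI base units of heat: kg·m²/s²

The claimed units kg/(m²·s²) (exponents kg: 1, m: -2, s: -2) do not match the derived units kg·m²/s² (exponents kg: 1, m: 2, s: -2), so the claim is incorrect.

Answer: No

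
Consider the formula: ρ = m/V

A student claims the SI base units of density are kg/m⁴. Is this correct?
Units of each symbol in ρ = m/V:
  m (mass): kg
  V (volume): m³  → in the denominator, contributes 1/m³

Multiplying the contributions: [kg] · [1/m³]
Adding exponents of each base unit: kg: 1, m: -3
SI base units of density: kg/m³

The claimed units kg/m⁴ (exponents kg: 1, m: -4) do not match the derived units kg/m³ (exponents kg: 1, m: -3), so the claim is incorrect.

Answer: No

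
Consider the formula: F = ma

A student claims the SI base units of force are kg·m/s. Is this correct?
Units of each symbol in F = ma:
  m (mass): kg
  a (acceleration): m/s²

Multiplying the contributions: [kg] · [m/s²]
Adding exponents of each base unit: kg: 1, m: 1, s: -2
SI base units of force: kg·m/s²

The claimed units kg·m/s (exponents kg: 1, m: 1, s: -1) do not match the derived units kg·m/s² (exponents kg: 1, m: 1, s: -2), so the claim is incorrect.

Answer: No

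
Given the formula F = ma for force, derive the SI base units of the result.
Units of each symbol in F = ma:
  m (mass): kg
  a (acceleration): m/s²

Multiplying the contributions: [kg] · [m/s²]
Adding exponents of each base unit: kg: 1, m: 1, s: -2
SI base units of force: kg·m/s²

Answer: kg·m/s²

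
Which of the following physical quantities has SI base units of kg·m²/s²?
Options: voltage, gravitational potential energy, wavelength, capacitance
Checking the SI base units of each option:
  voltage (V = IR): kg·m²/(s³·A)  ✗
  gravitational potential energy (U = -GMm/r): kg·m²/s²  ✓ matches
  wavelength (λ = v/f): m  ✗
  capacitance (C = Q/V): s⁴·A²/(kg·m²)  ✗

Only gravitational potential energy has units kg·m²/s².

Answer: gravitational potential energy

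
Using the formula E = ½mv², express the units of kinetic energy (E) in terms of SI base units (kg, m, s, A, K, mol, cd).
Units of each symbol in E = ½mv²:
  m (mass): kg
  v (speed): m/s  → to the power 2, contributes m²/s²
  The factor ½ is dimensionless.

Multiplying the contributions: [kg] · [m²/s²]
Adding exponents of each base unit: kg: 1, m: 2, s: -2
SI base units of kinetic energy: kg·m²/s²

Answer: kg·m²/s²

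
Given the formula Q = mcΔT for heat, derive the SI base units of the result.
Units of each symbol in Q = mcΔT:
  m (mass): kg
  c (specific heat capacity, in J/(kg·K)): m²/(s²·K)
  ΔT (temperature change): K

Multiplying the contributions: [kg] · [m²/(s²·K)] · [K]
Adding exponents of each base unit: kg: 1, m: 2, s: -2
SI base units of heat: kg·m²/s²

Answer: kg·m²/s²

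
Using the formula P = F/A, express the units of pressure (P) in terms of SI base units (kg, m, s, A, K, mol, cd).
Units of each symbol in P = F/A:
  F (force): kg·m/s²
  A (area): m²  → in the denominator, contributes 1/m²

Multiplying the contributions: [kg·m/s²] · [1/m²]
Adding exponents of each base unit: kg: 1, m: -1, s: -2
SI base units of pressure: kg/(m·s²)

Answer: kg/(m·s²)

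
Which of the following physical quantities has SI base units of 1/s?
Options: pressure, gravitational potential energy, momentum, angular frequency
Checking the SI base units of each option:
  pressure (P = F/A): kg/(m·s²)  ✗
  gravitational potential energy (U = -GMm/r): kg·m²/s²  ✗
  momentum (p = mv): kg·m/s  ✗
  angular frequency (ω = 2πf): 1/s  ✓ matches

Only angular frequency has units 1/s.

Answer: angular frequency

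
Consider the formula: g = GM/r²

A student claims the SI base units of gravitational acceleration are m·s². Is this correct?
Units of each symbol in g = GM/r²:
  G (gravitational constant): m³/(kg·s²)
  M (mass): kg
  r (distance): m  → to the power 2 in the denominator, contributes 1/m²

Multiplying the contributions: [m³/(kg·s²)] · [kg] · [1/m²]
Adding exponents of each base unit: m: 1, s: -2
SI base units of gravitational acceleration: m/s²

The claimed units m·s² (exponents m: 1, s: 2) do not match the derived units m/s² (exponents m: 1, s: -2), so the claim is incorrect.

Answer: No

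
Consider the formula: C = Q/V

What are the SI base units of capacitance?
Units of each symbol in C = Q/V:
  Q (charge, in coulombs): s·A
  V (voltage, in volts): kg·m²/(s³·A)  → in the denominator, contributes s³·A/(kg·m²)

Multiplying the contributions: [s·A] · [s³·A/(kg·m²)]
Adding exponents of each base unit: kg: -1, m: -2, s: 4, A: 2
SI base units of capacitance: s⁴·A²/(kg·m²)

Answer: s⁴·A²/(kg·m²)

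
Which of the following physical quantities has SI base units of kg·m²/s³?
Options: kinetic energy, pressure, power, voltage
Checking the SI base units of each option:
  kinetic energy (E = ½mv²): kg·m²/s²  ✗
  pressure (P = F/A): kg/(m·s²)  ✗
  power (P = W/t): kg·m²/s³  ✓ matches
  voltage (V = IR): kg·m²/(s³·A)  ✗

Only power has units kg·m²/s³.

Answer: power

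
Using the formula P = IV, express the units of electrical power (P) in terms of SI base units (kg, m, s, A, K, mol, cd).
Units of each symbol in P = IV:
  I (current): A
  V (voltage, in volts): kg·m²/(s³·A)

Multiplying the contributions: [A] · [kg·m²/(s³·A)]
Adding exponents of each base unit: kg: 1, m: 2, s: -3
SI base units of electrical power: kg·m²/s³

Answer: kg·m²/s³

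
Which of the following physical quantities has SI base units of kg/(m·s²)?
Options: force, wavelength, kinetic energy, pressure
Checking the SI base units of each option:
  force (F = ma): kg·m/s²  ✗
  wavelength (λ = v/f): m  ✗
  kinetic energy (E = ½mv²): kg·m²/s²  ✗
  pressure (P = F/A): kg/(m·s²)  ✓ matches

Only pressure has units kg/(m·s²).

Answer: pressure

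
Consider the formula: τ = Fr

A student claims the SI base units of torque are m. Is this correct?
Units of each symbol in τ = Fr:
  F (force): kg·m/s²
  r (lever arm): m

Multiplying the contributions: [kg·m/s²] · [m]
Adding exponents of each base unit: kg: 1, m: 2, s: -2
SI base units of torque: kg·m²/s²

The claimed units m (exponents m: 1) do not match the derived units kg·m²/s² (exponents kg: 1, m: 2, s: -2), so the claim is incorrect.

Answer: No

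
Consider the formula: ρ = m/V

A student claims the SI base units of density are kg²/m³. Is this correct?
Units of each symbol in ρ = m/V:
  m (mass): kg
  V (volume): m³  → in the denominator, contributes 1/m³

Multiplying the contributions: [kg] · [1/m³]
Adding exponents of each base unit: kg: 1, m: -3
SI base units of density: kg/m³

The claimed units kg²/m³ (exponents kg: 2, m: -3) do not match the derived units kg/m³ (exponents kg: 1, m: -3), so the claim is incorrect.

Answer: No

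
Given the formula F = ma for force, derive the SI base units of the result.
Units of each symbol in F = ma:
  m (mass): kg
  a (acceleration): m/s²

Multiplying the contributions: [kg] · [m/s²]
Adding exponents of each base unit: kg: 1, m: 1, s: -2
SI base units of force: kg·m/s²

Answer: kg·m/s²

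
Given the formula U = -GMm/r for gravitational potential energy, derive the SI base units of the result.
Units of each symbol in U = -GMm/r:
  G (gravitational constant): m³/(kg·s²)
  M (mass): kg
  m (mass): kg
  r (distance): m  → in the denominator, contributes 1/m
  The minus sign does not affect the units.

Multiplying the contributions: [m³/(kg·s²)] · [kg] · [kg] · [1/m]
Adding exponents of each base unit: kg: 1, m: 2, s: -2
SI base units of gravitational potential energy: kg·m²/s²

Answer: kg·m²/s²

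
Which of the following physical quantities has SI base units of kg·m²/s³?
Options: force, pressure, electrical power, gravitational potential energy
Checking the SI base units of each option:
  force (F = ma): kg·m/s²  ✗
  pressure (P = F/A): kg/(m·s²)  ✗
  electrical power (P = IV): kg·m²/s³  ✓ matches
  gravitational potential energy (U = -GMm/r): kg·m²/s²  ✗

Only electrical power has units kg·m²/s³.

Answer: electrical power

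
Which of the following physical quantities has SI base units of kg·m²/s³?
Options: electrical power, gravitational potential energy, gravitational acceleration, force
Checking the SI base units of each option:
  electrical power (P = IV): kg·m²/s³  ✓ matches
  gravitational potential energy (U = -GMm/r): kg·m²/s²  ✗
  gravitational acceleration (g = GM/r²): m/s²  ✗
  force (F = ma): kg·m/s²  ✗

Only electrical power has units kg·m²/s³.

Answer: electrical power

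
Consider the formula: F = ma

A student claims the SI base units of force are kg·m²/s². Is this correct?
Units of each symbol in F = ma:
  m (mass): kg
  a (acceleration): m/s²

Multiplying the contributions: [kg] · [m/s²]
Adding exponents of each base unit: kg: 1, m: 1, s: -2
SI base units of force: kg·m/s²

The claimed units kg·m²/s² (exponents kg: 1, m: 2, s: -2) do not match the derived units kg·m/s² (exponents kg: 1, m: 1, s: -2), so the claim is incorrect.

Answer: No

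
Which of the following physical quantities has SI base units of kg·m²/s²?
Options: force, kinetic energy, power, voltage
Checking the SI base units of each option:
  force (F = ma): kg·m/s²  ✗
  kinetic energy (E = ½mv²): kg·m²/s²  ✓ matches
  power (P = W/t): kg·m²/s³  ✗
  voltage (V = IR): kg·m²/(s³·A)  ✗

Only kinetic energy has units kg·m²/s².

Answer: kinetic energy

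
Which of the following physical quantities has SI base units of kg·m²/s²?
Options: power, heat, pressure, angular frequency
Checking the SI base units of each option:
  power (P = W/t): kg·m²/s³  ✗
  heat (Q = mcΔT): kg·m²/s²  ✓ matches
  pressure (P = F/A): kg/(m·s²)  ✗
  angular frequency (ω = 2πf): 1/s  ✗

Only heat has units kg·m²/s².

Answer: heat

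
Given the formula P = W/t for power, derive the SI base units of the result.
Units of each symbol in P = W/t:
  W (work): kg·m²/s²
  t (time): s  → in the denominator, contributes 1/s

Multiplying the contributions: [kg·m²/s²] · [1/s]
Adding exponents of each base unit: kg: 1, m: 2, s: -3
SI base units of power: kg·m²/s³

Answer: kg·m²/s³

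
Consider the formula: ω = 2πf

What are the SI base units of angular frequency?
Units of each symbol in ω = 2πf:
  f (frequency): 1/s
  The factor 2π is dimensionless.

Multiplying the contributions: [1/s]
Adding exponents of each base unit: s: -1
SI base units of angular frequency: 1/s

Answer: 1/s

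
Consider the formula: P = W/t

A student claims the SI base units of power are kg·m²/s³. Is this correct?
Units of each symbol in P = W/t:
  W (work): kg·m²/s²
  t (time): s  → in the denominator, contributes 1/s

Multiplying the contributions: [kg·m²/s²] · [1/s]
Adding exponents of each base unit: kg: 1, m: 2, s: -3
SI base units of power: kg·m²/s³

The claimed units kg·m²/s³ match the derived units, so the claim is correct.

Answer: Yes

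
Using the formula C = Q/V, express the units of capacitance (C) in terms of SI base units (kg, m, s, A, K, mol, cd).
Units of each symbol in C = Q/V:
  Q (charge, in coulombs): s·A
  V (voltage, in volts): kg·m²/(s³·A)  → in the denominator, contributes s³·A/(kg·m²)

Multiplying the contributions: [s·A] · [s³·A/(kg·m²)]
Adding exponents of each base unit: kg: -1, m: -2, s: 4, A: 2
SI base units of capacitance: s⁴·A²/(kg·m²)

Answer: s⁴·A²/(kg·m²)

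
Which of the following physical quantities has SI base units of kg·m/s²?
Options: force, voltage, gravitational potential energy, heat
Checking the SI base units of each option:
  force (F = ma): kg·m/s²  ✓ matches
  voltage (V = IR): kg·m²/(s³·A)  ✗
  gravitational potential energy (U = -GMm/r): kg·m²/s²  ✗
  heat (Q = mcΔT): kg·m²/s²  ✗

Only force has units kg·m/s².

Answer: force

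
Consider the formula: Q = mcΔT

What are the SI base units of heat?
Units of each symbol in Q = mcΔT:
  m (mass): kg
  c (specific heat capacity, in J/(kg·K)): m²/(s²·K)
  ΔT (temperature change): K

Multiplying the contributions: [kg] · [m²/(s²·K)] · [K]
Adding exponents of each base unit: kg: 1, m: 2, s: -2
SI base units of heat: kg·m²/s²

Answer: kg·m²/s²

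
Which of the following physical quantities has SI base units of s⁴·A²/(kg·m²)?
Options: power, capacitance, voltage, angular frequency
Checking the SI base units of each option:
  power (P = W/t): kg·m²/s³  ✗
  capacitance (C = Q/V): s⁴·A²/(kg·m²)  ✓ matches
  voltage (V = IR): kg·m²/(s³·A)  ✗
  angular frequency (ω = 2πf): 1/s  ✗

Only capacitance has units s⁴·A²/(kg·m²).

Answer: capacitance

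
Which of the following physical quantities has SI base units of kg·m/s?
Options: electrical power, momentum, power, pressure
Checking the SI base units of each option:
  electrical power (P = IV): kg·m²/s³  ✗
  momentum (p = mv): kg·m/s  ✓ matches
  power (P = W/t): kg·m²/s³  ✗
  pressure (P = F/A): kg/(m·s²)  ✗

Only momentum has units kg·m/s.

Answer: momentum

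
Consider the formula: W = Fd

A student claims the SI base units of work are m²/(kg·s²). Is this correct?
Units of each symbol in W = Fd:
  F (force): kg·m/s²
  d (displacement): m

Multiplying the contributions: [kg·m/s²] · [m]
Adding exponents of each base unit: kg: 1, m: 2, s: -2
SI base units of work: kg·m²/s²

The claimed units m²/(kg·s²) (exponents kg: -1, m: 2, s: -2) do not match the derived units kg·m²/s² (exponents kg: 1, m: 2, s: -2), so the claim is incorrect.

Answer: No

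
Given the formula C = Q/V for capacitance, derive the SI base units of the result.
Units of each symbol in C = Q/V:
  Q (charge, in coulombs): s·A
  V (voltage, in volts): kg·m²/(s³·A)  → in the denominator, contributes s³·A/(kg·m²)

Multiplying the contributions: [s·A] · [s³·A/(kg·m²)]
Adding exponents of each base unit: kg: -1, m: -2, s: 4, A: 2
SI base units of capacitance: s⁴·A²/(kg·m²)

Answer: s⁴·A²/(kg·m²)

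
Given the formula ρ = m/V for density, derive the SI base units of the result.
Units of each symbol in ρ = m/V:
  m (mass): kg
  V (volume): m³  → in the denominator, contributes 1/m³

Multiplying the contributions: [kg] · [1/m³]
Adding exponents of each base unit: kg: 1, m: -3
SI base units of density: kg/m³

Answer: kg/m³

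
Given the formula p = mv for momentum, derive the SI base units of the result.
Units of each symbol in p = mv:
  m (mass): kg
  v (velocity): m/s

Multiplying the contributions: [kg] · [m/s]
Adding exponents of each base unit: kg: 1, m: 1, s: -1
SI base units of momentum: kg·m/s

Answer: kg·m/s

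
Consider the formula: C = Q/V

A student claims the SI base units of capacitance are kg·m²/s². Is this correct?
Units of each symbol in C = Q/V:
  Q (charge, in coulombs): s·A
  V (voltage, in volts): kg·m²/(s³·A)  → in the denominator, contributes s³·A/(kg·m²)

Multiplying the contributions: [s·A] · [s³·A/(kg·m²)]
Adding exponents of each base unit: kg: -1, m: -2, s: 4, A: 2
SI base units of capacitance: s⁴·A²/(kg·m²)

The claimed units kg·m²/s² (exponents kg: 1, m: 2, s: -2) do not match the derived units s⁴·A²/(kg·m²) (exponents kg: -1, m: -2, s: 4, A: 2), so the claim is incorrect.

Answer: No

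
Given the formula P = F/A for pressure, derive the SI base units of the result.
Units of each symbol in P = F/A:
  F (force): kg·m/s²
  A (area): m²  → in the denominator, contributes 1/m²

Multiplying the contributions: [kg·m/s²] · [1/m²]
Adding exponents of each base unit: kg: 1, m: -1, s: -2
SI base units of pressure: kg/(m·s²)

Answer: kg/(m·s²)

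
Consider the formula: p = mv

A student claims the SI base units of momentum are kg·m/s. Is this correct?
Units of each symbol in p = mv:
  m (mass): kg
  v (velocity): m/s

Multiplying the contributions: [kg] · [m/s]
Adding exponents of each base unit: kg: 1, m: 1, s: -1
SI base units of momentum: kg·m/s

The claimed units kg·m/s match the derived units, so the claim is correct.

Answer: Yes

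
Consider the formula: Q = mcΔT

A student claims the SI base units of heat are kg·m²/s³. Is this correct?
Units of each symbol in Q = mcΔT:
  m (mass): kg
  c (specific heat capacity, in J/(kg·K)): m²/(s²·K)
  ΔT (temperature change): K

Multiplying the contributions: [kg] · [m²/(s²·K)] · [K]
Adding exponents of each base unit: kg: 1, m: 2, s: -2
SI base units of heat: kg·m²/s²

The claimed units kg·m²/s³ (exponents kg: 1, m: 2, s: -3) do not match the derived units kg·m²/s² (exponents kg: 1, m: 2, s: -2), so the claim is incorrect.

Answer: No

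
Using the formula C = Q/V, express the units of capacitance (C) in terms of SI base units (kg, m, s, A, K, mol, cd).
Units of each symbol in C = Q/V:
  Q (charge, in coulombs): s·A
  V (voltage, in volts): kg·m²/(s³·A)  → in the denominator, contributes s³·A/(kg·m²)

Multiplying the contributions: [s·A] · [s³·A/(kg·m²)]
Adding exponents of each base unit: kg: -1, m: -2, s: 4, A: 2
SI base units of capacitance: s⁴·A²/(kg·m²)

Answer: s⁴·A²/(kg·m²)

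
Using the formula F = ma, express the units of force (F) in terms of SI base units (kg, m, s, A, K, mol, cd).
Units of each symbol in F = ma:
  m (mass): kg
  a (acceleration): m/s²

Multiplying the contributions: [kg] · [m/s²]
Adding exponents of each base unit: kg: 1, m: 1, s: -2
SI base units of force: kg·m/s²

Answer: kg·m/s²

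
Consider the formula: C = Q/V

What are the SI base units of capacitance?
Units of each symbol in C = Q/V:
  Q (charge, in coulombs): s·A
  V (voltage, in volts): kg·m²/(s³·A)  → in the denominator, contributes s³·A/(kg·m²)

Multiplying the contributions: [s·A] · [s³·A/(kg·m²)]
Adding exponents of each base unit: kg: -1, m: -2, s: 4, A: 2
SI base units of capacitance: s⁴·A²/(kg·m²)

Answer: s⁴·A²/(kg·m²)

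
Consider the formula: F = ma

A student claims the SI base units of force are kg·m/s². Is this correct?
Units of each symbol in F = ma:
  m (mass): kg
  a (acceleration): m/s²

Multiplying the contributions: [kg] · [m/s²]
Adding exponents of each base unit: kg: 1, m: 1, s: -2
SI base units of force: kg·m/s²

The claimed units kg·m/s² match the derived units, so the claim is correct.

Answer: Yes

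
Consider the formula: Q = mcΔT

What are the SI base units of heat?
Units of each symbol in Q = mcΔT:
  m (mass): kg
  c (specific heat capacity, in J/(kg·K)): m²/(s²·K)
  ΔT (temperature change): K

Multiplying the contributions: [kg] · [m²/(s²·K)] · [K]
Adding exponents of each base unit: kg: 1, m: 2, s: -2
SI base units of heat: kg·m²/s²

Answer: kg·m²/s²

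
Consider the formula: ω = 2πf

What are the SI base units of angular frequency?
Units of each symbol in ω = 2πf:
  f (frequency): 1/s
  The factor 2π is dimensionless.

Multiplying the contributions: [1/s]
Adding exponents of each base unit: s: -1
SI base units of angular frequency: 1/s

Answer: 1/s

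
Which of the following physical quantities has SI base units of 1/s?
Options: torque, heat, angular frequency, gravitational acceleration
Checking the SI base units of each option:
  torque (τ = Fr): kg·m²/s²  ✗
  heat (Q = mcΔT): kg·m²/s²  ✗
  angular frequency (ω = 2πf): 1/s  ✓ matches
  gravitational acceleration (g = GM/r²): m/s²  ✗

Only angular frequency has units 1/s.

Answer: angular frequency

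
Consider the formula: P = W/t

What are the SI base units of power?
Units of each symbol in P = W/t:
  W (work): kg·m²/s²
  t (time): s  → in the denominator, contributes 1/s

Multiplying the contributions: [kg·m²/s²] · [1/s]
Adding exponents of each base unit: kg: 1, m: 2, s: -3
SI base units of power: kg·m²/s³

Answer: kg·m²/s³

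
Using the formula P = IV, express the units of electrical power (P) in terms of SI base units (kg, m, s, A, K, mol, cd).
Units of each symbol in P = IV:
  I (current): A
  V (voltage, in volts): kg·m²/(s³·A)

Multiplying the contributions: [A] · [kg·m²/(s³·A)]
Adding exponents of each base unit: kg: 1, m: 2, s: -3
SI base units of electrical power: kg·m²/s³

Answer: kg·m²/s³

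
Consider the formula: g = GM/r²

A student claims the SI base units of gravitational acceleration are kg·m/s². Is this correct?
Units of each symbol in g = GM/r²:
  G (gravitational constant): m³/(kg·s²)
  M (mass): kg
  r (distance): m  → to the power 2 in the denominator, contributes 1/m²

Multiplying the contributions: [m³/(kg·s²)] · [kg] · [1/m²]
Adding exponents of each base unit: m: 1, s: -2
SI base units of gravitational acceleration: m/s²

The claimed units kg·m/s² (exponents kg: 1, m: 1, s: -2) do not match the derived units m/s² (exponents m: 1, s: -2), so the claim is incorrect.

Answer: No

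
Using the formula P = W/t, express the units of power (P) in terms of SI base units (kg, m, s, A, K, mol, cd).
Units of each symbol in P = W/t:
  W (work): kg·m²/s²
  t (time): s  → in the denominator, contributes 1/s

Multiplying the contributions: [kg·m²/s²] · [1/s]
Adding exponents of each base unit: kg: 1, m: 2, s: -3
SI base units of power: kg·m²/s³

Answer: kg·m²/s³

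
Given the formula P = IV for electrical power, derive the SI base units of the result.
Units of each symbol in P = IV:
  I (current): A
  V (voltage, in volts): kg·m²/(s³·A)

Multiplying the contributions: [A] · [kg·m²/(s³·A)]
Adding exponents of each base unit: kg: 1, m: 2, s: -3
SI base units of electrical power: kg·m²/s³

Answer: kg·m²/s³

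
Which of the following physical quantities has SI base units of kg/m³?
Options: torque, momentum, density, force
Checking the SI base units of each option:
  torque (τ = Fr): kg·m²/s²  ✗
  momentum (p = mv): kg·m/s  ✗
  density (ρ = m/V): kg/m³  ✓ matches
  force (F = ma): kg·m/s²  ✗

Only density has units kg/m³.

Answer: density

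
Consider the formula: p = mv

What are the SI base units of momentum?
Units of each symbol in p = mv:
  m (mass): kg
  v (velocity): m/s

Multiplying the contributions: [kg] · [m/s]
Adding exponents of each base unit: kg: 1, m: 1, s: -1
SI base units of momentum: kg·m/s

Answer: kg·m/s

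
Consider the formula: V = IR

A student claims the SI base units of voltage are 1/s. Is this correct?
Units of each symbol in V = IR:
  I (current): A
  R (resistance, in ohms): kg·m²/(s³·A²)

Multiplying the contributions: [A] · [kg·m²/(s³·A²)]
Adding exponents of each base unit: kg: 1, m: 2, s: -3, A: -1
SI base units of voltage: kg·m²/(s³·A)

The claimed units 1/s (exponents s: -1) do not match the derived units kg·m²/(s³·A) (exponents kg: 1, m: 2, s: -3, A: -1), so the claim is incorrect.

Answer: No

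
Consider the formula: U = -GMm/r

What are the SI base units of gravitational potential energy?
Units of each symbol in U = -GMm/r:
  G (gravitational constant): m³/(kg·s²)
  M (mass): kg
  m (mass): kg
  r (distance): m  → in the denominator, contributes 1/m
  The minus sign does not affect the units.

Multiplying the contributions: [m³/(kg·s²)] · [kg] · [kg] · [1/m]
Adding exponents of each base unit: kg: 1, m: 2, s: -2
SI base units of gravitational potential energy: kg·m²/s²

Answer: kg·m²/s²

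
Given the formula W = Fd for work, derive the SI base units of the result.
Units of each symbol in W = Fd:
  F (force): kg·m/s²
  d (displacement): m

Multiplying the contributions: [kg·m/s²] · [m]
Adding exponents of each base unit: kg: 1, m: 2, s: -2
SI base units of work: kg·m²/s²

Answer: kg·m²/s²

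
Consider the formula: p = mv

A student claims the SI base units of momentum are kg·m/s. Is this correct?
Units of each symbol in p = mv:
  m (mass): kg
  v (velocity): m/s

Multiplying the contributions: [kg] · [m/s]
Adding exponents of each base unit: kg: 1, m: 1, s: -1
SI base units of momentum: kg·m/s

The claimed units kg·m/s match the derived units, so the claim is correct.

Answer: Yes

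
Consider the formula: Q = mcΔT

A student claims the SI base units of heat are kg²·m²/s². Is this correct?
Units of each symbol in Q = mcΔT:
  m (mass): kg
  c (specific heat capacity, in J/(kg·K)): m²/(s²·K)
  ΔT (temperature change): K

Multiplying the contributions: [kg] · [m²/(s²·K)] · [K]
Adding exponents of each base unit: kg: 1, m: 2, s: -2
SI base units of heat: kg·m²/s²

The claimed units kg²·m²/s² (exponents kg: 2, m: 2, s: -2) do not match the derived units kg·m²/s² (exponents kg: 1, m: 2, s: -2), so the claim is incorrect.

Answer: No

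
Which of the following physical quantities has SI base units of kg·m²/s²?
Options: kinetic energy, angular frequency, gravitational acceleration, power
Checking the SI base units of each option:
  kinetic energy (E = ½mv²): kg·m²/s²  ✓ matches
  angular frequency (ω = 2πf): 1/s  ✗
  gravitational acceleration (g = GM/r²): m/s²  ✗
  power (P = W/t): kg·m²/s³  ✗

Only kinetic energy has units kg·m²/s².

Answer: kinetic energy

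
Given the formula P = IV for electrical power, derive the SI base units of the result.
Units of each symbol in P = IV:
  I (current): A
  V (voltage, in volts): kg·m²/(s³·A)

Multiplying the contributions: [A] · [kg·m²/(s³·A)]
Adding exponents of each base unit: kg: 1, m: 2, s: -3
SI base units of electrical power: kg·m²/s³

Answer: kg·m²/s³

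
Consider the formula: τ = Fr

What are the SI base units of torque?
Units of each symbol in τ = Fr:
  F (force): kg·m/s²
  r (lever arm): m

Multiplying the contributions: [kg·m/s²] · [m]
Adding exponents of each base unit: kg: 1, m: 2, s: -2
SI base units of torque: kg·m²/s²

Answer: kg·m²/s²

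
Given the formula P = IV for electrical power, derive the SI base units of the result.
Units of each symbol in P = IV:
  I (current): A
  V (voltage, in volts): kg·m²/(s³·A)

Multiplying the contributions: [A] · [kg·m²/(s³·A)]
Adding exponents of each base unit: kg: 1, m: 2, s: -3
SI base units of electrical power: kg·m²/s³

Answer: kg·m²/s³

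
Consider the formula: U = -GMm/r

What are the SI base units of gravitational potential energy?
Units of each symbol in U = -GMm/r:
  G (gravitational constant): m³/(kg·s²)
  M (mass): kg
  m (mass): kg
  r (distance): m  → in the denominator, contributes 1/m
  The minus sign does not affect the units.

Multiplying the contributions: [m³/(kg·s²)] · [kg] · [kg] · [1/m]
Adding exponents of each base unit: kg: 1, m: 2, s: -2
SI base units of gravitational potential energy: kg·m²/s²

Answer: kg·m²/s²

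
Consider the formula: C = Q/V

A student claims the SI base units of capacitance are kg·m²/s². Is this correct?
Units of each symbol in C = Q/V:
  Q (charge, in coulombs): s·A
  V (voltage, in volts): kg·m²/(s³·A)  → in the denominator, contributes s³·A/(kg·m²)

Multiplying the contributions: [s·A] · [s³·A/(kg·m²)]
Adding exponents of each base unit: kg: -1, m: -2, s: 4, A: 2
SI base units of capacitance: s⁴·A²/(kg·m²)

The claimed units kg·m²/s² (exponents kg: 1, m: 2, s: -2) do not match the derived units s⁴·A²/(kg·m²) (exponents kg: -1, m: -2, s: 4, A: 2), so the claim is incorrect.

Answer: No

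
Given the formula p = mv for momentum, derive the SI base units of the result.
Units of each symbol in p = mv:
  m (mass): kg
  v (velocity): m/s

Multiplying the contributions: [kg] · [m/s]
Adding exponents of each base unit: kg: 1, m: 1, s: -1
SI base units of momentum: kg·m/s

Answer: kg·m/s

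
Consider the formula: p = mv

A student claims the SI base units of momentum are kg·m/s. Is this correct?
Units of each symbol in p = mv:
  m (mass): kg
  v (velocity): m/s

Multiplying the contributions: [kg] · [m/s]
Adding exponents of each base unit: kg: 1, m: 1, s: -1
SI base units of momentum: kg·m/s

The claimed units kg·m/s match the derived units, so the claim is correct.

Answer: Yes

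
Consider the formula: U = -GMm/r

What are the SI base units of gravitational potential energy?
Units of each symbol in U = -GMm/r:
  G (gravitational constant): m³/(kg·s²)
  M (mass): kg
  m (mass): kg
  r (distance): m  → in the denominator, contributes 1/m
  The minus sign does not affect the units.

Multiplying the contributions: [m³/(kg·s²)] · [kg] · [kg] · [1/m]
Adding exponents of each base unit: kg: 1, m: 2, s: -2
SI base units of gravitational potential energy: kg·m²/s²

Answer: kg·m²/s²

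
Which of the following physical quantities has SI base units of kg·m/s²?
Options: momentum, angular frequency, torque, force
Checking the SI base units of each option:
  momentum (p = mv): kg·m/s  ✗
  angular frequency (ω = 2πf): 1/s  ✗
  torque (τ = Fr): kg·m²/s²  ✗
  force (F = ma): kg·m/s²  ✓ matches

Only force has units kg·m/s².

Answer: force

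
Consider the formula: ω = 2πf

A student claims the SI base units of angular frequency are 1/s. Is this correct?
Units of each symbol in ω = 2πf:
  f (frequency): 1/s
  The factor 2π is dimensionless.

Multiplying the contributions: [1/s]
Adding exponents of each base unit: s: -1
SI base units of angular frequency: 1/s

The claimed units 1/s match the derived units, so the claim is correct.

Answer: Yes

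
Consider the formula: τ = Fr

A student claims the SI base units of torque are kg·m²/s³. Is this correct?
Units of each symbol in τ = Fr:
  F (force): kg·m/s²
  r (lever arm): m

Multiplying the contributions: [kg·m/s²] · [m]
Adding exponents of each base unit: kg: 1, m: 2, s: -2
SI base units of torque: kg·m²/s²

The claimed units kg·m²/s³ (exponents kg: 1, m: 2, s: -3) do not match the derived units kg·m²/s² (exponents kg: 1, m: 2, s: -2), so the claim is incorrect.

Answer: No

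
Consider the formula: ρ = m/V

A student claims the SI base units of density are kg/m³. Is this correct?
Units of each symbol in ρ = m/V:
  m (mass): kg
  V (volume): m³  → in the denominator, contributes 1/m³

Multiplying the contributions: [kg] · [1/m³]
Adding exponents of each base unit: kg: 1, m: -3
SI base units of density: kg/m³

The claimed units kg/m³ match the derived units, so the claim is correct.

Answer: Yes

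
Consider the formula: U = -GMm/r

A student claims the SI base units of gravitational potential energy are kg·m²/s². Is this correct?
Units of each symbol in U = -GMm/r:
  G (gravitational constant): m³/(kg·s²)
  M (mass): kg
  m (mass): kg
  r (distance): m  → in the denominator, contributes 1/m
  The minus sign does not affect the units.

Multiplying the contributions: [m³/(kg·s²)] · [kg] · [kg] · [1/m]
Adding exponents of each base unit: kg: 1, m: 2, s: -2
SI base units of gravitational potential energy: kg·m²/s²

The claimed units kg·m²/s² match the derived units, so the claim is correct.

Answer: Yes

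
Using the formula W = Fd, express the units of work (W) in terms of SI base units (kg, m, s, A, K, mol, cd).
Units of each symbol in W = Fd:
  F (force): kg·m/s²
  d (displacement): m

Multiplying the contributions: [kg·m/s²] · [m]
Adding exponents of each base unit: kg: 1, m: 2, s: -2
SI base units of work: kg·m²/s²

Answer: kg·m²/s²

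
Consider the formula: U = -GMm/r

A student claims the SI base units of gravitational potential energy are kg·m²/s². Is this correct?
Units of each symbol in U = -GMm/r:
  G (gravitational constant): m³/(kg·s²)
  M (mass): kg
  m (mass): kg
  r (distance): m  → in the denominator, contributes 1/m
  The minus sign does not affect the units.

Multiplying the contributions: [m³/(kg·s²)] · [kg] · [kg] · [1/m]
Adding exponents of each base unit: kg: 1, m: 2, s: -2
SI base units of gravitational potential energy: kg·m²/s²

The claimed units kg·m²/s² match the derived units, so the claim is correct.

Answer: Yes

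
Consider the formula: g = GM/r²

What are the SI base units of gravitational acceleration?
Units of each symbol in g = GM/r²:
  G (gravitational constant): m³/(kg·s²)
  M (mass): kg
  r (distance): m  → to the power 2 in the denominator, contributes 1/m²

Multiplying the contributions: [m³/(kg·s²)] · [kg] · [1/m²]
Adding exponents of each base unit: m: 1, s: -2
SI base units of gravitational acceleration: m/s²

Answer: m/s²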